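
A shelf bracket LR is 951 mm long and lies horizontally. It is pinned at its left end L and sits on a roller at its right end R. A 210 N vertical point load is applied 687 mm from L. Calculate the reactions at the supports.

Taking moments about L: R_y·951 − 210·687 = 0 → R_y = 144270/951 = 151.703 ≈ 151.7 N.
ΣF_y = 0: L_y + 151.703 − 210 = 0 → L_y = 58.30 N.
ΣF_x = 0: no horizontal applied forces, so L_x = 0.

L_x = 0, L_y = 58.30 N, R_y = 151.7 N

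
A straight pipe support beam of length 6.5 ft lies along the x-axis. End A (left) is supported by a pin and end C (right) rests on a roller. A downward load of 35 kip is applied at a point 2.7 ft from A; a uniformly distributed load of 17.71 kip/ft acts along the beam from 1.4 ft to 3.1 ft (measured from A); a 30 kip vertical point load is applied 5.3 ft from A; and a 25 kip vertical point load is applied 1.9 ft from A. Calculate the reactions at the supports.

Resultant of the distributed load: 17.71 × 1.7 = 30.107 kip at 2.25 ft from A.
Moments about A: C_y·6.5 − 35·2.7 − (17.71·1.7)·2.25 − 30·5.3 − 25·1.9 = 0 → C_y = 368.74075/6.5 = 56.7293 ≈ 56.73 kip.
ΣF_y = 0: A_y + 56.7293 − 35 − 17.71·1.7 − 30 − 25 = 0 → A_y = 63.38 kip.
ΣF_x = 0: no horizontal applied forces, so A_x = 0.

A_x = 0, A_y = 63.38 kip, C_y = 56.73 kip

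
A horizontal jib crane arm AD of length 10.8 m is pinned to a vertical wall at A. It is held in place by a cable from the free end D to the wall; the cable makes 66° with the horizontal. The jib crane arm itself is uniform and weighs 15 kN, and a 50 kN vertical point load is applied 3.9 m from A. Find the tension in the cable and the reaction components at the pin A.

ΣM about A: T·sin66°·10.8 − 15·5.4 − 50·3.9 = 0 → T = 276/(10.8·0.913545) = 27.9741 ≈ 27.97 kN.
ΣF_x = 0: A_x − T·cos66° = 0 → A_x = 27.9741 × 0.406737 = 11.38 kN.
ΣF_y = 0: A_y + T·sin66° − 15 − 50 = 0 → A_y = 65 − 27.9741 × 0.913545 = 39.44 kN.

T = 27.97 kN, A_x = 11.38 kN, A_y = 39.44 kN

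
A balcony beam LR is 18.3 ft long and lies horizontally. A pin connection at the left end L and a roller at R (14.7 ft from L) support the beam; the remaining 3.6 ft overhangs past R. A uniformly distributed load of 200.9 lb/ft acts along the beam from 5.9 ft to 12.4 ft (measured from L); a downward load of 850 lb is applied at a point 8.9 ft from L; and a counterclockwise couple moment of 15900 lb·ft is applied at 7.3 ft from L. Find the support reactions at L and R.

Resultant of the distributed load: 200.9 × 6.5 = 1305.85 lb at 9.15 ft from L.
ΣM about L: R_y·14.7 − (200.9·6.5)·9.15 − 850·8.9 + 15900 = 0 → R_y = 3613.5275/14.7 = 245.818 ≈ 245.8 lb.
ΣF_y = 0: L_y + 245.818 − 200.9·6.5 − 850 = 0 → L_y = 1910 lb.
ΣF_x = 0: no horizontal applied forces, so L_x = 0.

L_x = 0, L_y = 1910 lb, R_y = 245.8 lb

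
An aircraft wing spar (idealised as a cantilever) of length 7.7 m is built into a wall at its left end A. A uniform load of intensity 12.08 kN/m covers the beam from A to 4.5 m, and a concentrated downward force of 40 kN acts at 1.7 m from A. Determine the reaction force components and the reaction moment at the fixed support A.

A_x = 0, A_y = 94.36 kN, M_A = 190.3 kN·m

Resultant of the distributed load: 12.08 × 4.5 = 54.36 kN at 2.25 m from A.
ΣF_x = 0: A_x = 0.
ΣF_y = 0: A_y − 12.08·4.5 − 40 = 0 → A_y = 94.36 kN.
ΣM about A: M_A − (12.08·4.5)·2.25 − 40·1.7 = 0 → M_A = 190.3 kN·m.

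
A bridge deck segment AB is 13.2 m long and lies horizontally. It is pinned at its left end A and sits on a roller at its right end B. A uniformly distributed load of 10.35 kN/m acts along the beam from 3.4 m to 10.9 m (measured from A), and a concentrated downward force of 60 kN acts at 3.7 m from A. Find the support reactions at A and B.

A_x = 0, A_y = 78.76 kN, B_y = 58.87 kN

Resultant of the distributed load: 10.35 × 7.5 = 77.625 kN at 7.15 m from A.
Taking moments about A: B_y·13.2 − (10.35·7.5)·7.15 − 60·3.7 = 0 → B_y = 777.01875/13.2 = 58.8651 ≈ 58.87 kN.
ΣF_y = 0: A_y + 58.8651 − 10.35·7.5 − 60 = 0 → A_y = 78.76 kN.
ΣF_x = 0: no horizontal applied forces, so A_x = 0.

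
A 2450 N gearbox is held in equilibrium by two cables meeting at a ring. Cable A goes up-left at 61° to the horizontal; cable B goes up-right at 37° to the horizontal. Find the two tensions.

T_A = 1976 N, T_B = 1199 N

ΣF_x = 0: −T_A·cos61° + T_B·cos37° = 0 → T_B = 0.607047·T_A.
ΣF_y = 0: T_A·sin61° + T_B·sin37° = 2450.
Substitute: T_A·(0.87462 + 0.607047·0.601815) = 2450 → T_A = 1975.89 ≈ 1976 N.
Then T_B = 0.607047 × 1975.89 = 1199 N.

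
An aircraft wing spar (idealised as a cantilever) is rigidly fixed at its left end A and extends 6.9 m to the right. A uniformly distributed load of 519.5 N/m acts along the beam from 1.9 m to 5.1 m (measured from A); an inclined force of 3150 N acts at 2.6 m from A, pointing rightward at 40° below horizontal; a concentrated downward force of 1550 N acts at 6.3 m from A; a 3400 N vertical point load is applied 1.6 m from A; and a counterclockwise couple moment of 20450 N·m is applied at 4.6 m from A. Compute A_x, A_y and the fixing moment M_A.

Resultant of the distributed load: 519.5 × 3.2 = 1662.4 N at 3.5 m from A.
ΣF_x = 0: A_x + 3150·cos40° = 0 → A_x = -2413 N.
ΣF_y = 0: A_y − 519.5·3.2 − 3150·sin40° − 1550 − 3400 = 0 → A_y = 8637 N.
ΣM about A: M_A − (519.5·3.2)·3.5 − 3150·sin40°·2.6 − 1550·6.3 − 3400·1.6 + 20450 = 0 → M_A = 5838 N·m.

A_x = -2413 N, A_y = 8637 N, M_A = 5838 N·m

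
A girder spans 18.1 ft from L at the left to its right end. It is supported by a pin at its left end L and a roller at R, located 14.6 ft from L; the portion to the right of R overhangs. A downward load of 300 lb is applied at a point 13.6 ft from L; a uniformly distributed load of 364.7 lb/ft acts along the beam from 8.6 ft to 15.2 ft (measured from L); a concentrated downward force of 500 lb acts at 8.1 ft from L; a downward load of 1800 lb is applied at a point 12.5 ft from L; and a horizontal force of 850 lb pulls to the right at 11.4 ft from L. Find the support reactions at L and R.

Resultant of the distributed load: 364.7 × 6.6 = 2407.02 lb at 11.9 ft from L.
Moments about L: R_y·14.6 − 300·13.6 − (364.7·6.6)·11.9 − 500·8.1 − 1800·12.5 = 0 → R_y = 59273.538/14.6 = 4059.83 ≈ 4060 lb.
ΣF_y = 0: L_y + 4059.83 − 300 − 364.7·6.6 − 500 − 1800 = 0 → L_y = 947.2 lb.
ΣF_x = 0: L_x + 850 = 0 → L_x = -850.0 lb.

L_x = -850.0 lb, L_y = 947.2 lb, R_y = 4060 lb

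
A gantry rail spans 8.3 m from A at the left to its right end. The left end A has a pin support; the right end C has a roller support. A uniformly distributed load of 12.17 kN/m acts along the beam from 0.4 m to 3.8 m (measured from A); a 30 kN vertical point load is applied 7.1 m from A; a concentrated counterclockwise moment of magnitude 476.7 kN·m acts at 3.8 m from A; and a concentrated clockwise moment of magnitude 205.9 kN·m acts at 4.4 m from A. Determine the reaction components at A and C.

A_x = 0, A_y = 67.87 kN, C_y = 3.505 kN

Resultant of the distributed load: 12.17 × 3.4 = 41.378 kN at 2.1 m from A.
Taking moments about A: C_y·8.3 − (12.17·3.4)·2.1 − 30·7.1 + 476.7 − 205.9 = 0 → C_y = 29.0938/8.3 = 3.50528 ≈ 3.505 kN.
ΣF_y = 0: A_y + 3.50528 − 12.17·3.4 − 30 = 0 → A_y = 67.87 kN.
ΣF_x = 0: no horizontal applied forces, so A_x = 0.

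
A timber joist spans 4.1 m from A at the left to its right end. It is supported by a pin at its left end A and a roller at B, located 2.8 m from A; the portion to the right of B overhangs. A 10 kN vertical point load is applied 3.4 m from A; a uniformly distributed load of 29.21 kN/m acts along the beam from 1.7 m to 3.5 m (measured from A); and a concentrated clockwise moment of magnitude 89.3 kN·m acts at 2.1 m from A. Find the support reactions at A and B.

Resultant of the distributed load: 29.21 × 1.8 = 52.578 kN at 2.6 m from A.
Moments about A: B_y·2.8 − 10·3.4 − (29.21·1.8)·2.6 − 89.3 = 0 → B_y = 260.0028/2.8 = 92.8581 ≈ 92.86 kN.
ΣF_y = 0: A_y + 92.8581 − 10 − 29.21·1.8 = 0 → A_y = -30.28 kN.
ΣF_x = 0: no horizontal applied forces, so A_x = 0.

A_x = 0, A_y = -30.28 kN, B_y = 92.86 kN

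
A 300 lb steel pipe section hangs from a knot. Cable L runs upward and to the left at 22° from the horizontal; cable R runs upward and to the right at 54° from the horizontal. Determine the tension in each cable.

T_L = 181.7 lb, T_R = 286.7 lb

ΣF_x = 0: −T_L·cos22° + T_R·cos54° = 0 → T_R = 1.57742·T_L.
ΣF_y = 0: T_L·sin22° + T_R·sin54° = 300.
Substitute: T_L·(0.374607 + 1.57742·0.809017) = 300 → T_L = 181.734 ≈ 181.7 lb.
Then T_R = 1.57742 × 181.734 = 286.7 lb.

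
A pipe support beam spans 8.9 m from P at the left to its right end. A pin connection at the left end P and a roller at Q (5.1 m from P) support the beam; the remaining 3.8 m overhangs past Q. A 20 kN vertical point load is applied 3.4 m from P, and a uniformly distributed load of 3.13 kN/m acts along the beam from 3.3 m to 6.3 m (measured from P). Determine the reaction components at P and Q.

Resultant of the distributed load: 3.13 × 3 = 9.39 kN at 4.8 m from P.
Taking moments about P: Q_y·5.1 − 20·3.4 − (3.13·3)·4.8 = 0 → Q_y = 113.072/5.1 = 22.171 ≈ 22.17 kN.
ΣF_y = 0: P_y + 22.171 − 20 − 3.13·3 = 0 → P_y = 7.219 kN.
ΣF_x = 0: no horizontal applied forces, so P_x = 0.

P_x = 0, P_y = 7.219 kN, Q_y = 22.17 kN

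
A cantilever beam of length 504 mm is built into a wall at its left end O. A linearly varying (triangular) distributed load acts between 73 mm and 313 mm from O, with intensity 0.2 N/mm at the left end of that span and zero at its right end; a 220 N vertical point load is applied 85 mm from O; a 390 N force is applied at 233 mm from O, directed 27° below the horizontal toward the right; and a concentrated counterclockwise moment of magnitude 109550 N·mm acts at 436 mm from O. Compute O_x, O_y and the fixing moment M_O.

Resultant of the triangular load: ½ × 0.2 × 240 = 24 N, acting at 153 mm from O (one-third of the span from the peak).
ΣF_x = 0: O_x + 390·cos27° = 0 → O_x = -347.5 N.
ΣF_y = 0: O_y − ½·0.2·240 − 220 − 390·sin27° = 0 → O_y = 421.1 N.
ΣM about O: M_O − (½·0.2·240)·153 − 220·85 − 390·sin27°·233 + 109550 = 0 → M_O = -45920 N·mm.

O_x = -347.5 N, O_y = 421.1 N, M_O = -45920 N·mm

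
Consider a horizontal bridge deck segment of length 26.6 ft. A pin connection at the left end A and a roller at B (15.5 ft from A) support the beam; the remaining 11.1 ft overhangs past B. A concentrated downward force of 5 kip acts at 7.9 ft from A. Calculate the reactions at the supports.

ΣM about A: B_y·15.5 − 5·7.9 = 0 → B_y = 39.5/15.5 = 2.54839 ≈ 2.548 kip.
ΣF_y = 0: A_y + 2.54839 − 5 = 0 → A_y = 2.452 kip.
ΣF_x = 0: no horizontal applied forces, so A_x = 0.

A_x = 0, A_y = 2.452 kip, B_y = 2.548 kip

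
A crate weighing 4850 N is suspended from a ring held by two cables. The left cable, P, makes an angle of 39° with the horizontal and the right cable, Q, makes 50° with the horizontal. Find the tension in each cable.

T_P = 3118 N, T_Q = 3770 N

ΣF_x = 0: −T_P·cos39° + T_Q·cos50° = 0 → T_Q = 1.20902·T_P.
ΣF_y = 0: T_P·sin39° + T_Q·sin50° = 4850.
Substitute: T_P·(0.62932 + 1.20902·0.766044) = 4850 → T_P = 3118 N.
Then T_Q = 1.20902 × 3118 = 3770 N.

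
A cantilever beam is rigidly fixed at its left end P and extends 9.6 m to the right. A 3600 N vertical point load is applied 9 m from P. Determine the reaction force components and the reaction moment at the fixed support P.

ΣF_x = 0: P_x = 0.
ΣF_y = 0: P_y − 3600 = 0 → P_y = 3600 N.
ΣM about P: M_P − 3600·9 = 0 → M_P = 32400 N·m.

P_x = 0, P_y = 3600 N, M_P = 32400 N·m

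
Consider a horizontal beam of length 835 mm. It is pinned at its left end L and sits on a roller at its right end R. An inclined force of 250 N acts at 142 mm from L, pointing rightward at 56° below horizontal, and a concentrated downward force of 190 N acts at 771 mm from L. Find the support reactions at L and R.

Taking moments about L: R_y·835 − 250·sin56°·142 − 190·771 = 0 → R_y = 175921/835 = 210.684 ≈ 210.7 N.
ΣF_y = 0: L_y + 210.684 − 250·sin56° − 190 = 0 → L_y = 186.6 N.
ΣF_x = 0: L_x + 250·cos56° = 0 → L_x = -139.8 N.

L_x = -139.8 N, L_y = 186.6 N, R_y = 210.7 N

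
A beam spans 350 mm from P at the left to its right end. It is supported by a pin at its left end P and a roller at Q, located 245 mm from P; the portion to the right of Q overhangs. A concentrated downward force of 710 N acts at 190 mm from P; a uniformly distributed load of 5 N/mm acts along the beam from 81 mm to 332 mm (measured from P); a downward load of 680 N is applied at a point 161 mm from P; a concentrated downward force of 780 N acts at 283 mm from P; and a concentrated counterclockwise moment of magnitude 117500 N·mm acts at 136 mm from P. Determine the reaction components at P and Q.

Resultant of the distributed load: 5 × 251 = 1255 N at 206.5 mm from P.
Taking moments about P: Q_y·245 − 710·190 − (5·251)·206.5 − 680·161 − 780·283 + 117500 = 0 → Q_y = 606777.5/245 = 2476.64 ≈ 2477 N.
ΣF_y = 0: P_y + 2476.64 − 710 − 5·251 − 680 − 780 = 0 → P_y = 948.4 N.
ΣF_x = 0: no horizontal applied forces, so P_x = 0.

P_x = 0, P_y = 948.4 N, Q_y = 2477 N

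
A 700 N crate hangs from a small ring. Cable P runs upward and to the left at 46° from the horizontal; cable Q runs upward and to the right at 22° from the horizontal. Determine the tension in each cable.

T_P = 700.0 N, T_Q = 524.4 N

ΣF_x = 0: −T_P·cos46° + T_Q·cos22° = 0 → T_Q = 0.749213·T_P.
ΣF_y = 0: T_P·sin46° + T_Q·sin22° = 700.
Substitute: T_P·(0.71934 + 0.749213·0.374607) = 700 → T_P = 700.0 N.
Then T_Q = 0.749213 × 700 = 524.4 N.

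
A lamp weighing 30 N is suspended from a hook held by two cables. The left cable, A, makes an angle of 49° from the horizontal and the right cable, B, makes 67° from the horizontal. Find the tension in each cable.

T_A = 13.04 N, T_B = 21.90 N

ΣF_x = 0: −T_A·cos49° + T_B·cos67° = 0 → T_B = 1.67905·T_A.
ΣF_y = 0: T_A·sin49° + T_B·sin67° = 30.
Substitute: T_A·(0.75471 + 1.67905·0.920505) = 30 → T_A = 13.0419 ≈ 13.04 N.
Then T_B = 1.67905 × 13.0419 = 21.90 N.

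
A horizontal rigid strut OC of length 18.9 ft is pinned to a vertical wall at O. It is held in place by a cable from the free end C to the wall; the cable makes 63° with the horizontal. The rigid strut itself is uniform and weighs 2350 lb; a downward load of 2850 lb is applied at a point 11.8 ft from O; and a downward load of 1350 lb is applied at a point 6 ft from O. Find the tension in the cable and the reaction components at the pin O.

ΣM about O: T·sin63°·18.9 − 2350·9.45 − 2850·11.8 − 1350·6 = 0 → T = 63937.5/(18.9·0.891007) = 3796.76 ≈ 3797 lb.
ΣF_x = 0: O_x − T·cos63° = 0 → O_x = 3796.76 × 0.45399 = 1724 lb.
ΣF_y = 0: O_y + T·sin63° − 2350 − 2850 − 1350 = 0 → O_y = 6550 − 3796.76 × 0.891007 = 3167 lb.

T = 3797 lb, O_x = 1724 lb, O_y = 3167 lb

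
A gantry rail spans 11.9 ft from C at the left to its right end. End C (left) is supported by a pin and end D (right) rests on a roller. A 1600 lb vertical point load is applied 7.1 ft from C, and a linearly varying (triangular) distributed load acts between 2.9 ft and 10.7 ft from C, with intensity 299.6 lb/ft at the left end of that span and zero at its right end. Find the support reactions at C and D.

C_x = 0, C_y = 1274 lb, D_y = 1495 lb

Resultant of the triangular load: ½ × 299.6 × 7.8 = 1168.44 lb, acting at 5.5 ft from C (one-third of the span from the peak).
ΣM about C: D_y·11.9 − 1600·7.1 − (½·299.6·7.8)·5.5 = 0 → D_y = 17786.42/11.9 = 1494.66 ≈ 1495 lb.
ΣF_y = 0: C_y + 1494.66 − 1600 − ½·299.6·7.8 = 0 → C_y = 1274 lb.
ΣF_x = 0: no horizontal applied forces, so C_x = 0.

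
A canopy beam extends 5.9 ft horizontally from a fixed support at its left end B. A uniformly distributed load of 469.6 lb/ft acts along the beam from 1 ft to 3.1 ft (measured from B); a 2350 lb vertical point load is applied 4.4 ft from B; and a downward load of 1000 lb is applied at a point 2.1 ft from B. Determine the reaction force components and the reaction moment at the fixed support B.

Resultant of the distributed load: 469.6 × 2.1 = 986.16 lb at 2.05 ft from B.
ΣF_x = 0: B_x = 0.
ΣF_y = 0: B_y − 469.6·2.1 − 2350 − 1000 = 0 → B_y = 4336 lb.
ΣM about B: M_B − (469.6·2.1)·2.05 − 2350·4.4 − 1000·2.1 = 0 → M_B = 14460 lb·ft.

B_x = 0, B_y = 4336 lb, M_B = 14460 lb·ft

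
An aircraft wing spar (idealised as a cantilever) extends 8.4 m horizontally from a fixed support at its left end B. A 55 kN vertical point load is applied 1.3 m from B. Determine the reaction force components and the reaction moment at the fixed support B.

B_x = 0, B_y = 55.00 kN, M_B = 71.50 kN·m

ΣF_x = 0: B_x = 0.
ΣF_y = 0: B_y − 55 = 0 → B_y = 55.00 kN.
ΣM about B: M_B − 55·1.3 = 0 → M_B = 71.50 kN·m.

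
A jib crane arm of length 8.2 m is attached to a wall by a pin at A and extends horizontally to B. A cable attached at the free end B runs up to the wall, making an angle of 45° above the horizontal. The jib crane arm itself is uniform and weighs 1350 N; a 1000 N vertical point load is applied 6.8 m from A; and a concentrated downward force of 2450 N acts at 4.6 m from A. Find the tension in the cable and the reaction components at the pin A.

ΣM about A: T·sin45°·8.2 − 1350·4.1 − 1000·6.8 − 2450·4.6 = 0 → T = 23605/(8.2·0.707107) = 4071.04 ≈ 4071 N.
ΣF_x = 0: A_x − T·cos45° = 0 → A_x = 4071.04 × 0.707107 = 2879 N.
ΣF_y = 0: A_y + T·sin45° − 1350 − 1000 − 2450 = 0 → A_y = 4800 − 4071.04 × 0.707107 = 1921 N.

T = 4071 N, A_x = 2879 N, A_y = 1921 N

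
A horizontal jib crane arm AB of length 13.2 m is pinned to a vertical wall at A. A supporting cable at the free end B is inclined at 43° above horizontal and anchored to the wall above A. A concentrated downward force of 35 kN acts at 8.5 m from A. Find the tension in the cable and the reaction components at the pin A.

ΣM about A: T·sin43°·13.2 − 35·8.5 = 0 → T = 297.5/(13.2·0.681998) = 33.0468 ≈ 33.05 kN.
ΣF_x = 0: A_x − T·cos43° = 0 → A_x = 33.0468 × 0.731354 = 24.17 kN.
ΣF_y = 0: A_y + T·sin43° − 35 = 0 → A_y = 35 − 33.0468 × 0.681998 = 12.46 kN.

T = 33.05 kN, A_x = 24.17 kN, A_y = 12.46 kN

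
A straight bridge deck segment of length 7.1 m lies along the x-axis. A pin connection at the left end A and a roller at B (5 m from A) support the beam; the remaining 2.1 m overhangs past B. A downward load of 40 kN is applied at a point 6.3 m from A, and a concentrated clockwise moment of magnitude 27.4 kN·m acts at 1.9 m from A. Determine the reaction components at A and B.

ΣM about A: B_y·5 − 40·6.3 − 27.4 = 0 → B_y = 279.4/5 = 55.88 kN.
ΣF_y = 0: A_y + 55.88 − 40 = 0 → A_y = -15.88 kN.
ΣF_x = 0: no horizontal applied forces, so A_x = 0.

A_x = 0, A_y = -15.88 kN, B_y = 55.88 kN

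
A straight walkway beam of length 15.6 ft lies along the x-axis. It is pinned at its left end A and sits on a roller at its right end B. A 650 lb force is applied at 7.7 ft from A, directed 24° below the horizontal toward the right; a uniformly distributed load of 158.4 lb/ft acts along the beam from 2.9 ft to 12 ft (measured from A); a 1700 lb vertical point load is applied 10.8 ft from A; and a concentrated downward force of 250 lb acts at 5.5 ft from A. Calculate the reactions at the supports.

Resultant of the distributed load: 158.4 × 9.1 = 1441.44 lb at 7.45 ft from A.
ΣM about A: B_y·15.6 − 650·sin24°·7.7 − (158.4·9.1)·7.45 − 1700·10.8 − 250·5.5 = 0 → B_y = 32509.4/15.6 = 2083.94 ≈ 2084 lb.
ΣF_y = 0: A_y + 2083.94 − 650·sin24° − 158.4·9.1 − 1700 − 250 = 0 → A_y = 1572 lb.
ΣF_x = 0: A_x + 650·cos24° = 0 → A_x = -593.8 lb.

A_x = -593.8 lb, A_y = 1572 lb, B_y = 2084 lb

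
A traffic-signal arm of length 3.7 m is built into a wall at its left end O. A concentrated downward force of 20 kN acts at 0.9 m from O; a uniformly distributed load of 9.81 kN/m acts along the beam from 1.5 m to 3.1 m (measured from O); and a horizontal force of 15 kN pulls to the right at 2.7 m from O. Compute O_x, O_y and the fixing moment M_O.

Resultant of the distributed load: 9.81 × 1.6 = 15.696 kN at 2.3 m from O.
ΣF_x = 0: O_x + 15 = 0 → O_x = -15.00 kN.
ΣF_y = 0: O_y − 20 − 9.81·1.6 = 0 → O_y = 35.70 kN.
ΣM about O: M_O − 20·0.9 − (9.81·1.6)·2.3 = 0 → M_O = 54.10 kN·m.

O_x = -15.00 kN, O_y = 35.70 kN, M_O = 54.10 kN·m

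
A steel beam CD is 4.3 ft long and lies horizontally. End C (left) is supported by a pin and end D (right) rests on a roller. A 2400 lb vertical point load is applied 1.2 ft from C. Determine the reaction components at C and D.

Taking moments about C: D_y·4.3 − 2400·1.2 = 0 → D_y = 2880/4.3 = 669.767 ≈ 669.8 lb.
ΣF_y = 0: C_y + 669.767 − 2400 = 0 → C_y = 1730 lb.
ΣF_x = 0: no horizontal applied forces, so C_x = 0.

C_x = 0, C_y = 1730 lb, D_y = 669.8 lb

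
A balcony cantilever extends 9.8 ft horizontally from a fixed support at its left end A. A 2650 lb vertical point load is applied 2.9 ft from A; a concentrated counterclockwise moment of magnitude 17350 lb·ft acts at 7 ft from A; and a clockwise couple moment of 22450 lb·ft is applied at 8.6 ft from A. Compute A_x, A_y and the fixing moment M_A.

A_x = 0, A_y = 2650 lb, M_A = 12780 lb·ft

ΣF_x = 0: A_x = 0.
ΣF_y = 0: A_y − 2650 = 0 → A_y = 2650 lb.
ΣM about A: M_A − 2650·2.9 + 17350 − 22450 = 0 → M_A = 12780 lb·ft.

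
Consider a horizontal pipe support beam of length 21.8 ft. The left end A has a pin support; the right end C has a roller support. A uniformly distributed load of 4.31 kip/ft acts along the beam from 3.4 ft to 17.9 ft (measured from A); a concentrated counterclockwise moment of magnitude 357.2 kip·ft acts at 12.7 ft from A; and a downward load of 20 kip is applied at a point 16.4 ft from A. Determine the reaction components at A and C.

Resultant of the distributed load: 4.31 × 14.5 = 62.495 kip at 10.65 ft from A.
ΣM about A: C_y·21.8 − (4.31·14.5)·10.65 + 357.2 − 20·16.4 = 0 → C_y = 636.37175/21.8 = 29.1914 ≈ 29.19 kip.
ΣF_y = 0: A_y + 29.1914 − 4.31·14.5 − 20 = 0 → A_y = 53.30 kip.
ΣF_x = 0: no horizontal applied forces, so A_x = 0.

A_x = 0, A_y = 53.30 kip, C_y = 29.19 kip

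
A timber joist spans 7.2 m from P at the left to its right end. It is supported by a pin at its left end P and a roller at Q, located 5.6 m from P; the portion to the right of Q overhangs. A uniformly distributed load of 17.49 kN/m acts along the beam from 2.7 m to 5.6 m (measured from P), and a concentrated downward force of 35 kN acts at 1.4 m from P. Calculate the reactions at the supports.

Resultant of the distributed load: 17.49 × 2.9 = 50.721 kN at 4.15 m from P.
ΣM about P: Q_y·5.6 − (17.49·2.9)·4.15 − 35·1.4 = 0 → Q_y = 259.49215/5.6 = 46.3379 ≈ 46.34 kN.
ΣF_y = 0: P_y + 46.3379 − 17.49·2.9 − 35 = 0 → P_y = 39.38 kN.
ΣF_x = 0: no horizontal applied forces, so P_x = 0.

P_x = 0, P_y = 39.38 kN, Q_y = 46.34 kN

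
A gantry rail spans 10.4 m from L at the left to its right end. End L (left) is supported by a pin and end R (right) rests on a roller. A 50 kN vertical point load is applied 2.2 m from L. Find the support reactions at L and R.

Taking moments about L: R_y·10.4 − 50·2.2 = 0 → R_y = 110/10.4 = 10.5769 ≈ 10.58 kN.
ΣF_y = 0: L_y + 10.5769 − 50 = 0 → L_y = 39.42 kN.
ΣF_x = 0: no horizontal applied forces, so L_x = 0.

L_x = 0, L_y = 39.42 kN, R_y = 10.58 kN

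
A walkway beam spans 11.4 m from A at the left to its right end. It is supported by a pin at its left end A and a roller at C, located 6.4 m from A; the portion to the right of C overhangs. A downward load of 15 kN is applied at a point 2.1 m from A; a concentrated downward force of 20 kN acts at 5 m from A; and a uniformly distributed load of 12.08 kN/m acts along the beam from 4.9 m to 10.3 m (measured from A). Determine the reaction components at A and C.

Resultant of the distributed load: 12.08 × 5.4 = 65.232 kN at 7.6 m from A.
Taking moments about A: C_y·6.4 − 15·2.1 − 20·5 − (12.08·5.4)·7.6 = 0 → C_y = 627.2632/6.4 = 98.0099 ≈ 98.01 kN.
ΣF_y = 0: A_y + 98.0099 − 15 − 20 − 12.08·5.4 = 0 → A_y = 2.222 kN.
ΣF_x = 0: no horizontal applied forces, so A_x = 0.

A_x = 0, A_y = 2.222 kN, C_y = 98.01 kN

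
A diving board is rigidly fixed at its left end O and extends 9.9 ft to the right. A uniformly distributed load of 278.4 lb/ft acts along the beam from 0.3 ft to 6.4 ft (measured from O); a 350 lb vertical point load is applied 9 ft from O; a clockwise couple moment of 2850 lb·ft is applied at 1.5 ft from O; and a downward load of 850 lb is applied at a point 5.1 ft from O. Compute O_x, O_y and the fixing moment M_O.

Resultant of the distributed load: 278.4 × 6.1 = 1698.24 lb at 3.35 ft from O.
ΣF_x = 0: O_x = 0.
ΣF_y = 0: O_y − 278.4·6.1 − 350 − 850 = 0 → O_y = 2898 lb.
ΣM about O: M_O − (278.4·6.1)·3.35 − 350·9 − 2850 − 850·5.1 = 0 → M_O = 16020 lb·ft.

O_x = 0, O_y = 2898 lb, M_O = 16020 lb·ft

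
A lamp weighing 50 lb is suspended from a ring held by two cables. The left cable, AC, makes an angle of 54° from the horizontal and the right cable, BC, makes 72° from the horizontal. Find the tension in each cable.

ΣF_x = 0: −T_AC·cos54° + T_BC·cos72° = 0 → T_BC = 1.90211·T_AC.
ΣF_y = 0: T_AC·sin54° + T_BC·sin72° = 50.
Substitute: T_AC·(0.809017 + 1.90211·0.951057) = 50 → T_AC = 19.0983 ≈ 19.10 lb.
Then T_BC = 1.90211 × 19.0983 = 36.33 lb.

T_AC = 19.10 lb, T_BC = 36.33 lb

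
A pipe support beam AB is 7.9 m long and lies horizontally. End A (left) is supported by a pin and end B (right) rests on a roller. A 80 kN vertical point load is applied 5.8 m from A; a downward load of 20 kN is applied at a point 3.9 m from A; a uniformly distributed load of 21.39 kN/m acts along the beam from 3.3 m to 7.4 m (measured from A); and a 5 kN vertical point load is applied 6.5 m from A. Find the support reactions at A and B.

A_x = 0, A_y = 60.59 kN, B_y = 132.1 kN

Resultant of the distributed load: 21.39 × 4.1 = 87.699 kN at 5.35 m from A.
Taking moments about A: B_y·7.9 − 80·5.8 − 20·3.9 − (21.39·4.1)·5.35 − 5·6.5 = 0 → B_y = 1043.68965/7.9 = 132.113 ≈ 132.1 kN.
ΣF_y = 0: A_y + 132.113 − 80 − 20 − 21.39·4.1 − 5 = 0 → A_y = 60.59 kN.
ΣF_x = 0: no horizontal applied forces, so A_x = 0.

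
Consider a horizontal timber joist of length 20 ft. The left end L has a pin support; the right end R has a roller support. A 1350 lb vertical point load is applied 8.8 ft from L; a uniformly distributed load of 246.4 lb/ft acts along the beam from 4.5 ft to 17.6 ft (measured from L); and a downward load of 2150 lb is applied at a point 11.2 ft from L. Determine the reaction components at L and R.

Resultant of the distributed load: 246.4 × 13.1 = 3227.84 lb at 11.05 ft from L.
Taking moments about L: R_y·20 − 1350·8.8 − (246.4·13.1)·11.05 − 2150·11.2 = 0 → R_y = 71627.632/20 = 3581.38 ≈ 3581 lb.
ΣF_y = 0: L_y + 3581.38 − 1350 − 246.4·13.1 − 2150 = 0 → L_y = 3146 lb.
ΣF_x = 0: no horizontal applied forces, so L_x = 0.

L_x = 0, L_y = 3146 lb, R_y = 3581 lb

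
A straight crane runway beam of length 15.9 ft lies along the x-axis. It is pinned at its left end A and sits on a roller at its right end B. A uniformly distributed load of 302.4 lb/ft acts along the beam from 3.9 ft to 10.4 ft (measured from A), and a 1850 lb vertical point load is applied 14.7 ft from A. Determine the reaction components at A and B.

A_x = 0, A_y = 1221 lb, B_y = 2594 lb

Resultant of the distributed load: 302.4 × 6.5 = 1965.6 lb at 7.15 ft from A.
ΣM about A: B_y·15.9 − (302.4·6.5)·7.15 − 1850·14.7 = 0 → B_y = 41249.04/15.9 = 2594.28 ≈ 2594 lb.
ΣF_y = 0: A_y + 2594.28 − 302.4·6.5 − 1850 = 0 → A_y = 1221 lb.
ΣF_x = 0: no horizontal applied forces, so A_x = 0.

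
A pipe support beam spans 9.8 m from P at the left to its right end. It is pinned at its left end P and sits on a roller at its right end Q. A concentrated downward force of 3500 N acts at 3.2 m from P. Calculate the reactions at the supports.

P_x = 0, P_y = 2357 N, Q_y = 1143 N

ΣM about P: Q_y·9.8 − 3500·3.2 = 0 → Q_y = 11200/9.8 = 1142.86 ≈ 1143 N.
ΣF_y = 0: P_y + 1142.86 − 3500 = 0 → P_y = 2357 N.
ΣF_x = 0: no horizontal applied forces, so P_x = 0.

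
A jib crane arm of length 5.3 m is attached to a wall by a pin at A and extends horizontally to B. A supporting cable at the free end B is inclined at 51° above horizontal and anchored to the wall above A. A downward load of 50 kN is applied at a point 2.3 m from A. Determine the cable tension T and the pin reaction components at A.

ΣM about A: T·sin51°·5.3 − 50·2.3 = 0 → T = 115/(5.3·0.777146) = 27.9203 ≈ 27.92 kN.
ΣF_x = 0: A_x − T·cos51° = 0 → A_x = 27.9203 × 0.62932 = 17.57 kN.
ΣF_y = 0: A_y + T·sin51° − 50 = 0 → A_y = 50 − 27.9203 × 0.777146 = 28.30 kN.

T = 27.92 kN, A_x = 17.57 kN, A_y = 28.30 kN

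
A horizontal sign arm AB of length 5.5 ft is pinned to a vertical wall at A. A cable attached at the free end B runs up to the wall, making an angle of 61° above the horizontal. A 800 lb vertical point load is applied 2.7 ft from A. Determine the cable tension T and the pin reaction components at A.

ΣM about A: T·sin61°·5.5 − 800·2.7 = 0 → T = 2160/(5.5·0.87462) = 449.026 ≈ 449.0 lb.
ΣF_x = 0: A_x − T·cos61° = 0 → A_x = 449.026 × 0.48481 = 217.7 lb.
ΣF_y = 0: A_y + T·sin61° − 800 = 0 → A_y = 800 − 449.026 × 0.87462 = 407.3 lb.

T = 449.0 lb, A_x = 217.7 lb, A_y = 407.3 lb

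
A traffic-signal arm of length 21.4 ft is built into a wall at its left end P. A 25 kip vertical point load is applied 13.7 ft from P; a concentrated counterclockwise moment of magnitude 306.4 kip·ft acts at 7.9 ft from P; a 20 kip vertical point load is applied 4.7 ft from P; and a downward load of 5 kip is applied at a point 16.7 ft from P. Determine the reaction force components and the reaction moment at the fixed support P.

P_x = 0, P_y = 50.00 kip, M_P = 213.6 kip·ft

ΣF_x = 0: P_x = 0.
ΣF_y = 0: P_y − 25 − 20 − 5 = 0 → P_y = 50.00 kip.
ΣM about P: M_P − 25·13.7 + 306.4 − 20·4.7 − 5·16.7 = 0 → M_P = 213.6 kip·ft.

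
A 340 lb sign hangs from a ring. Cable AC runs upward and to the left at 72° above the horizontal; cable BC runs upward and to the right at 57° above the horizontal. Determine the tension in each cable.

T_AC = 238.3 lb, T_BC = 135.2 lb

ΣF_x = 0: −T_AC·cos72° + T_BC·cos57° = 0 → T_BC = 0.567379·T_AC.
ΣF_y = 0: T_AC·sin72° + T_BC·sin57° = 340.
Substitute: T_AC·(0.951057 + 0.567379·0.838671) = 340 → T_AC = 238.279 ≈ 238.3 lb.
Then T_BC = 0.567379 × 238.279 = 135.2 lb.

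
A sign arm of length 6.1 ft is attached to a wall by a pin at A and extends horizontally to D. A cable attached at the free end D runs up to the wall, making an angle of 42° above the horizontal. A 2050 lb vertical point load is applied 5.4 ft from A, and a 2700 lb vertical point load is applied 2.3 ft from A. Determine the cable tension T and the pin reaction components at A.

ΣM about A: T·sin42°·6.1 − 2050·5.4 − 2700·2.3 = 0 → T = 17280/(6.1·0.669131) = 4233.53 ≈ 4234 lb.
ΣF_x = 0: A_x − T·cos42° = 0 → A_x = 4233.53 × 0.743145 = 3146 lb.
ΣF_y = 0: A_y + T·sin42° − 2050 − 2700 = 0 → A_y = 4750 − 4233.53 × 0.669131 = 1917 lb.

T = 4234 lb, A_x = 3146 lb, A_y = 1917 lb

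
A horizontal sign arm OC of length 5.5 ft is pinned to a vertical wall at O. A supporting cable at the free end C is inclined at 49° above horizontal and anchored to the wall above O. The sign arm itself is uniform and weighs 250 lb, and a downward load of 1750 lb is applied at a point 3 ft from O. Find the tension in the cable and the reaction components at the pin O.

ΣM about O: T·sin49°·5.5 − 250·2.75 − 1750·3 = 0 → T = 5937.5/(5.5·0.75471) = 1430.41 ≈ 1430 lb.
ΣF_x = 0: O_x − T·cos49° = 0 → O_x = 1430.41 × 0.656059 = 938.4 lb.
ΣF_y = 0: O_y + T·sin49° − 250 − 1750 = 0 → O_y = 2000 − 1430.41 × 0.75471 = 920.5 lb.

T = 1430 lb, O_x = 938.4 lb, O_y = 920.5 lb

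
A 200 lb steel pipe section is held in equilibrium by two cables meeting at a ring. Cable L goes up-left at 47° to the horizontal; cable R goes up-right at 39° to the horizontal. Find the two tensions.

T_L = 155.8 lb, T_R = 136.7 lb

ΣF_x = 0: −T_L·cos47° + T_R·cos39° = 0 → T_R = 0.877568·T_L.
ΣF_y = 0: T_L·sin47° + T_R·sin39° = 200.
Substitute: T_L·(0.731354 + 0.877568·0.62932) = 200 → T_L = 155.809 ≈ 155.8 lb.
Then T_R = 0.877568 × 155.809 = 136.7 lb.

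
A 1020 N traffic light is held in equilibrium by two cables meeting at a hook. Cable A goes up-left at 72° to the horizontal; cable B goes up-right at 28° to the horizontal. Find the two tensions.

T_A = 914.5 N, T_B = 320.1 N

ΣF_x = 0: −T_A·cos72° + T_B·cos28° = 0 → T_B = 0.349983·T_A.
ΣF_y = 0: T_A·sin72° + T_B·sin28° = 1020.
Substitute: T_A·(0.951057 + 0.349983·0.469472) = 1020 → T_A = 914.499 ≈ 914.5 N.
Then T_B = 0.349983 × 914.499 = 320.1 N.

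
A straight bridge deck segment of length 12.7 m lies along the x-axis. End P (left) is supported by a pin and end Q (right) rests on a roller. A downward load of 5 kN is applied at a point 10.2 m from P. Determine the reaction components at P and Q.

Moments about P: Q_y·12.7 − 5·10.2 = 0 → Q_y = 51/12.7 = 4.01575 ≈ 4.016 kN.
ΣF_y = 0: P_y + 4.01575 − 5 = 0 → P_y = 0.9843 kN.
ΣF_x = 0: no horizontal applied forces, so P_x = 0.

P_x = 0, P_y = 0.9843 kN, Q_y = 4.016 kN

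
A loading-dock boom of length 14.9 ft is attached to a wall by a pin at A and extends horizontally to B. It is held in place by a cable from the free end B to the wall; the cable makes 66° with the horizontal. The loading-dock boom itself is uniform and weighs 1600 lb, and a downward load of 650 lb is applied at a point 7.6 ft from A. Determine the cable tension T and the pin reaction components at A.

ΣM about A: T·sin66°·14.9 − 1600·7.45 − 650·7.6 = 0 → T = 16860/(14.9·0.913545) = 1238.63 ≈ 1239 lb.
ΣF_x = 0: A_x − T·cos66° = 0 → A_x = 1238.63 × 0.406737 = 503.8 lb.
ΣF_y = 0: A_y + T·sin66° − 1600 − 650 = 0 → A_y = 2250 − 1238.63 × 0.913545 = 1118 lb.

T = 1239 lb, A_x = 503.8 lb, A_y = 1118 lb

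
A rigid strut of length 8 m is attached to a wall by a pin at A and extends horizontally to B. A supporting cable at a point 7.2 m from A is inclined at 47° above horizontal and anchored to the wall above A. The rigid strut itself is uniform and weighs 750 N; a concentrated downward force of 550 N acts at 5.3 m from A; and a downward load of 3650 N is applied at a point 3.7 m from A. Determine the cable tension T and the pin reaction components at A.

ΣM about A: T·sin47°·7.2 − 750·4 − 550·5.3 − 3650·3.7 = 0 → T = 19420/(7.2·0.731354) = 3687.98 ≈ 3688 N.
ΣF_x = 0: A_x − T·cos47° = 0 → A_x = 3687.98 × 0.681998 = 2515 N.
ΣF_y = 0: A_y + T·sin47° − 750 − 550 − 3650 = 0 → A_y = 4950 − 3687.98 × 0.731354 = 2253 N.

T = 3688 N, A_x = 2515 N, A_y = 2253 N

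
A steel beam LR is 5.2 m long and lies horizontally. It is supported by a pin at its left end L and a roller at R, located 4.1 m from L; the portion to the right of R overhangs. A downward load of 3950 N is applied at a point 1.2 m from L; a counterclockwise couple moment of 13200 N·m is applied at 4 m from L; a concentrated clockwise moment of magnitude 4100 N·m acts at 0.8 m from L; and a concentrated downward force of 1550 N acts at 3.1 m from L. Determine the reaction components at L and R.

L_x = 0, L_y = 5391 N, R_y = 108.5 N

Taking moments about L: R_y·4.1 − 3950·1.2 + 13200 − 4100 − 1550·3.1 = 0 → R_y = 445/4.1 = 108.537 ≈ 108.5 N.
ΣF_y = 0: L_y + 108.537 − 3950 − 1550 = 0 → L_y = 5391 N.
ΣF_x = 0: no horizontal applied forces, so L_x = 0.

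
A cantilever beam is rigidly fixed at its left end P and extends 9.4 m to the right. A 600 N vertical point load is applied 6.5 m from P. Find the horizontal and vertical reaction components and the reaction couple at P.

ΣF_x = 0: P_x = 0.
ΣF_y = 0: P_y − 600 = 0 → P_y = 600.0 N.
ΣM about P: M_P − 600·6.5 = 0 → M_P = 3900 N·m.

P_x = 0, P_y = 600.0 N, M_P = 3900 N·m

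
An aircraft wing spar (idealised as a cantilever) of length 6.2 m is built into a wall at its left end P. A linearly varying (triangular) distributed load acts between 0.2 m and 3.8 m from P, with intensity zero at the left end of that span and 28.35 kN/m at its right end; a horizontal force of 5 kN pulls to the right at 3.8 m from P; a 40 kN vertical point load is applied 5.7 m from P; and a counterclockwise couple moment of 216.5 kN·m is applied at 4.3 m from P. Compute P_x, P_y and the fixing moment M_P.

P_x = -5.000 kN, P_y = 91.03 kN, M_P = 144.2 kN·m

Resultant of the triangular load: ½ × 28.35 × 3.6 = 51.03 kN, acting at 2.6 m from P (one-third of the span from the peak).
ΣF_x = 0: P_x + 5 = 0 → P_x = -5.000 kN.
ΣF_y = 0: P_y − ½·28.35·3.6 − 40 = 0 → P_y = 91.03 kN.
ΣM about P: M_P − (½·28.35·3.6)·2.6 − 40·5.7 + 216.5 = 0 → M_P = 144.2 kN·m.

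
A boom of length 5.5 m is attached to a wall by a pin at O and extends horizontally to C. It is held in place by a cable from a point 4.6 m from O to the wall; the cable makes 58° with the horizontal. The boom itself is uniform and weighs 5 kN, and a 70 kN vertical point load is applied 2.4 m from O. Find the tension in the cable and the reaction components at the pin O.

T = 46.59 kN, O_x = 24.69 kN, O_y = 35.49 kN

ΣM about O: T·sin58°·4.6 − 5·2.75 − 70·2.4 = 0 → T = 181.75/(4.6·0.848048) = 46.5904 ≈ 46.59 kN.
ΣF_x = 0: O_x − T·cos58° = 0 → O_x = 46.5904 × 0.529919 = 24.69 kN.
ΣF_y = 0: O_y + T·sin58° − 5 − 70 = 0 → O_y = 75 − 46.5904 × 0.848048 = 35.49 kN.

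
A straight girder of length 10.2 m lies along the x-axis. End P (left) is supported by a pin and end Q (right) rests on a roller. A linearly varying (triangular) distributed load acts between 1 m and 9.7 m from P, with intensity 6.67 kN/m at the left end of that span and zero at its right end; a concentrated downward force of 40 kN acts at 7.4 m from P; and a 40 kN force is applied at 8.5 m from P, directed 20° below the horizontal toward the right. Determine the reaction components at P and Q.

Resultant of the triangular load: ½ × 6.67 × 8.7 = 29.0145 kN, acting at 3.9 m from P (one-third of the span from the peak).
Moments about P: Q_y·10.2 − (½·6.67·8.7)·3.9 − 40·7.4 − 40·sin20°·8.5 = 0 → Q_y = 525.443/10.2 = 51.514 ≈ 51.51 kN.
ΣF_y = 0: P_y + 51.514 − ½·6.67·8.7 − 40 − 40·sin20° = 0 → P_y = 31.18 kN.
ΣF_x = 0: P_x + 40·cos20° = 0 → P_x = -37.59 kN.

P_x = -37.59 kN, P_y = 31.18 kN, Q_y = 51.51 kN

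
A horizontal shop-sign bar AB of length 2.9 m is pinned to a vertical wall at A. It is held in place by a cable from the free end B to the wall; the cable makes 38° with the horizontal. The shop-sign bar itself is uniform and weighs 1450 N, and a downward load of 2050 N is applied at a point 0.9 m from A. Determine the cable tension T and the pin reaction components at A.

ΣM about A: T·sin38°·2.9 − 1450·1.45 − 2050·0.9 = 0 → T = 3947.5/(2.9·0.615661) = 2210.97 ≈ 2211 N.
ΣF_x = 0: A_x − T·cos38° = 0 → A_x = 2210.97 × 0.788011 = 1742 N.
ΣF_y = 0: A_y + T·sin38° − 1450 − 2050 = 0 → A_y = 3500 − 2210.97 × 0.615661 = 2139 N.

T = 2211 N, A_x = 1742 N, A_y = 2139 N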